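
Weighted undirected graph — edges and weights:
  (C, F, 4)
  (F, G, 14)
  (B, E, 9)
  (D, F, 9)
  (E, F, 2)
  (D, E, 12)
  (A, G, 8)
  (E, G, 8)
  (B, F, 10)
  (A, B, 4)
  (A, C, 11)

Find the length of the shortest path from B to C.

Comparing a few candidate routes:
B-A-C: 4 + 11 = 15
B-E-F-C: 9 + 2 + 4 = 15
B-F-C: 10 + 4 = 14
Best route has total 14.

14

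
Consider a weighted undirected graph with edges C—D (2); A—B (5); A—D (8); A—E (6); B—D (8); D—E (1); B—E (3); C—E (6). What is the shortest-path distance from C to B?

Checking several routes:
C - E - D - B: 6 + 1 + 8 = 15
C - E - B: 6 + 3 = 9
C - D - E - A - B: 2 + 1 + 6 + 5 = 14
C - D - E - B: 2 + 1 + 3 = 6
C - D - B: 2 + 8 = 10
Best route has total 6.

6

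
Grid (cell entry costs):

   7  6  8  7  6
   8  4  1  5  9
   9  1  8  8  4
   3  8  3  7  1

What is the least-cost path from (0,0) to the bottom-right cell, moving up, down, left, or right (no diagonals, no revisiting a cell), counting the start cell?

One optimal route is r0c0 r0c1 r1c1 r1c2 r1c3 r2c3 r2c4 r3c4.
Its cost is 7 + 6 + 4 + 1 + 5 + 8 + 4 + 1 = 36.

36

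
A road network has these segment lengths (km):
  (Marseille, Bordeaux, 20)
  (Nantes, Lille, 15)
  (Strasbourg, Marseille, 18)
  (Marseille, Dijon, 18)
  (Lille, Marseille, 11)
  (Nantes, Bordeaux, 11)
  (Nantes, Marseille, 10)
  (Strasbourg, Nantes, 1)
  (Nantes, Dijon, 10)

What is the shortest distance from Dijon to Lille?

A few of the Dijon→Lille routes:
Dijon-Nantes-Strasbourg-Marseille-Lille: 10 + 1 + 18 + 11 = 40
Dijon-Marseille-Lille: 18 + 11 = 29
Dijon-Nantes-Marseille-Lille: 10 + 10 + 11 = 31
Dijon-Marseille-Nantes-Lille: 18 + 10 + 15 = 43
Dijon-Nantes-Lille: 10 + 15 = 25
Shortest: 25 km.

25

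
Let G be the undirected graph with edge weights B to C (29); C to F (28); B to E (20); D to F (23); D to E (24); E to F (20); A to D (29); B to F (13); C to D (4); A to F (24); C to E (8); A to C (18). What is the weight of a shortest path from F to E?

20

Checking several routes:
F → C → E: 28 + 8 = 36
F → D → E: 23 + 24 = 47
F → E: 20
F → D → C → E: 23 + 4 + 8 = 35
F → B → E: 13 + 20 = 33
The minimum is 20.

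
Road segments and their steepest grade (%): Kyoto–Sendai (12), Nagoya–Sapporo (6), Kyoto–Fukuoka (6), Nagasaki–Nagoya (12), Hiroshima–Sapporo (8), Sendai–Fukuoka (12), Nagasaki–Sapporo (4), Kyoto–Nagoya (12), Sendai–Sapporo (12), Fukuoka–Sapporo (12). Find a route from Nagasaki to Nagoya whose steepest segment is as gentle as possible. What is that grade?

6

Comparing a few candidate routes:
Nagasaki → Nagoya: max(12) = 12
Nagasaki → Sapporo → Nagoya: max(4, 6) = 6
Nagasaki → Sapporo → Sendai → Kyoto → Nagoya: max(4, 12, 12, 12) = 12
Nagasaki → Sapporo → Sendai → Fukuoka → Kyoto → Nagoya: max(4, 12, 12, 6, 12) = 12
Nagasaki → Sapporo → Fukuoka → Sendai → Kyoto → Nagoya: max(4, 12, 12, 12, 12) = 12
Best route has worst link 6%.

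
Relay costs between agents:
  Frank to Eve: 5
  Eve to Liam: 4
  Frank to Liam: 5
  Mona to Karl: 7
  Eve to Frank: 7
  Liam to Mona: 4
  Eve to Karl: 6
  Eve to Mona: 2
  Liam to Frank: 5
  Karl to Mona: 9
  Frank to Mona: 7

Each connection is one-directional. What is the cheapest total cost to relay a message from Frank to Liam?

Candidate routes:
Frank → Liam: 5
Frank → Eve → Liam: 5 + 4 = 9
Best route has total 5.

5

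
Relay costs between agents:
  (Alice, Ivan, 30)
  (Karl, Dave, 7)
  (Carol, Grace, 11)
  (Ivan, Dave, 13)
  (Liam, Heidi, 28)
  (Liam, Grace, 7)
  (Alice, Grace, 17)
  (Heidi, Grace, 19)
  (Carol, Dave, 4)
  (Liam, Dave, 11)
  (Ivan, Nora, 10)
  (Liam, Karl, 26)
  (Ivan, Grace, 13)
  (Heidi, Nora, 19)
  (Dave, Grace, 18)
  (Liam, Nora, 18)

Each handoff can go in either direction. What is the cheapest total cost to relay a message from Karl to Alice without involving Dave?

Checking several routes:
Karl → Liam → Heidi → Grace → Alice: 26 + 28 + 19 + 17 = 90
Karl → Liam → Grace → Alice: 26 + 7 + 17 = 50
Karl → Liam → Nora → Ivan → Alice: 26 + 18 + 10 + 30 = 84
Karl → Liam → Grace → Ivan → Alice: 26 + 7 + 13 + 30 = 76
Karl → Liam → Nora → Ivan → Grace → Alice: 26 + 18 + 10 + 13 + 17 = 84
Best route has total 50.

50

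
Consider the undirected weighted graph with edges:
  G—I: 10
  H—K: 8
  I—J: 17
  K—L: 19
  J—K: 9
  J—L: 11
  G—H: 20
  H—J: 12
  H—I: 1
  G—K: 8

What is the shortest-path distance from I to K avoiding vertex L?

Checking several routes:
I -> H -> K: 1 + 8 = 9
I -> H -> J -> K: 1 + 12 + 9 = 22
I -> G -> K: 10 + 8 = 18
Shortest: 9.

9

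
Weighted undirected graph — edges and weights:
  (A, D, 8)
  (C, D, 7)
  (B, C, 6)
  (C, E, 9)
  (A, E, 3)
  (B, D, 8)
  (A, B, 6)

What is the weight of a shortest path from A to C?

12

Some routes from A to C:
A → E → C: 3 + 9 = 12
A → D → C: 8 + 7 = 15
A → B → C: 6 + 6 = 12
Best route has total 12.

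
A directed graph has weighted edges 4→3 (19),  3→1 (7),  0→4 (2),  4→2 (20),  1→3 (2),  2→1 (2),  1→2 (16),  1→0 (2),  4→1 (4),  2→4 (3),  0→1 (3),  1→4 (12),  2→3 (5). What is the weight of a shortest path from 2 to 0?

4

Paths from 2 to 0:
2 - 1 - 0: 2 + 2 = 4
2 - 3 - 1 - 0: 5 + 7 + 2 = 14
2 - 4 - 1 - 0: 3 + 4 + 2 = 9
2 - 4 - 3 - 1 - 0: 3 + 19 + 7 + 2 = 31
The minimum is 4.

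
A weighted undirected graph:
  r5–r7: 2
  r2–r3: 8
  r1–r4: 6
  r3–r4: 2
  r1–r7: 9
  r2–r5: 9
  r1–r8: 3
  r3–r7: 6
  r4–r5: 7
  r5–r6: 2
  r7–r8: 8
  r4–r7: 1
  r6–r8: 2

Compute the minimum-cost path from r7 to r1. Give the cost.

7

Comparing a few candidate routes:
r7-r5-r6-r8-r1: 2 + 2 + 2 + 3 = 9
r7-r1: 9
r7-r4-r1: 1 + 6 = 7
Shortest: 7.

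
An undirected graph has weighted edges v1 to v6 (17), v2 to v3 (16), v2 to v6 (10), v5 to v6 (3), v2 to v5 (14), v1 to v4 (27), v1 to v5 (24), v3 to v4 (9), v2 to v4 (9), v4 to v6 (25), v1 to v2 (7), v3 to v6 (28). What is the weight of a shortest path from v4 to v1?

16

A few of the v4→v1 routes:
v4→v1: 27
v4→v2→v1: 9 + 7 = 16
v4→v2→v6→v1: 9 + 10 + 17 = 36
v4→v3→v2→v1: 9 + 16 + 7 = 32
v4→v6→v2→v1: 25 + 10 + 7 = 42
Best route has total 16.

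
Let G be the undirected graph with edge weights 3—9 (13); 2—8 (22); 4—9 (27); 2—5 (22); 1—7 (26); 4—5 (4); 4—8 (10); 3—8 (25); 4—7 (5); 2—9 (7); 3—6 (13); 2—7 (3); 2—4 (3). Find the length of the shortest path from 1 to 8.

Comparing a few candidate routes:
1 - 7 - 2 - 4 - 8: 26 + 3 + 3 + 10 = 42
1 - 7 - 4 - 2 - 8: 26 + 5 + 3 + 22 = 56
1 - 7 - 4 - 8: 26 + 5 + 10 = 41
1 - 7 - 2 - 8: 26 + 3 + 22 = 51
1 - 7 - 2 - 5 - 4 - 8: 26 + 3 + 22 + 4 + 10 = 65
1 - 7 - 2 - 9 - 4 - 8: 26 + 3 + 7 + 27 + 10 = 73
Shortest: 41.

41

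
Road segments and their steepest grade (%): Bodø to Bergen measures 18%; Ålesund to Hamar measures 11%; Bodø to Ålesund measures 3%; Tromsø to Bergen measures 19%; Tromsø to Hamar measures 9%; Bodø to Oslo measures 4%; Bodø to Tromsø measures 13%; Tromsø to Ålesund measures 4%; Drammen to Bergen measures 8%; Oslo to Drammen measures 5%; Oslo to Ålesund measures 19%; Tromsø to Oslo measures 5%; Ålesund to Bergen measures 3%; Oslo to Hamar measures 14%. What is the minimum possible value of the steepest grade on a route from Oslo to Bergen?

4

Some routes from Oslo to Bergen:
Oslo -> Tromsø -> Bodø -> Ålesund -> Bergen: max(5, 13, 3, 3) = 13
Oslo -> Bodø -> Ålesund -> Bergen: max(4, 3, 3) = 4
Oslo -> Drammen -> Bergen: max(5, 8) = 8
Oslo -> Tromsø -> Hamar -> Ålesund -> Bergen: max(5, 9, 11, 3) = 11
Oslo -> Tromsø -> Ålesund -> Bergen: max(5, 4, 3) = 5
The minimum achievable maximum is 4%.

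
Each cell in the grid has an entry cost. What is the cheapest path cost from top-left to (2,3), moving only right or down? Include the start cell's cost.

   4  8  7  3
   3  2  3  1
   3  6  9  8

21

One optimal route is [0,0] [1,0] [1,1] [1,2] [1,3] [2,3].
Its cost is 4 + 3 + 2 + 3 + 1 + 8 = 21.
For comparison, the top-then-right route costs 31.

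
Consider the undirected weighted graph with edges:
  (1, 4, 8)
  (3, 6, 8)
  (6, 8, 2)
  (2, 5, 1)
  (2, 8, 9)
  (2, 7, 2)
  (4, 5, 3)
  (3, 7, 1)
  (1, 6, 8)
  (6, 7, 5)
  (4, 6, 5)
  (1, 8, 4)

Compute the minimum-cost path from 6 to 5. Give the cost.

8

Checking several routes:
6 - 7 - 2 - 5: 5 + 2 + 1 = 8
6 - 8 - 1 - 4 - 5: 2 + 4 + 8 + 3 = 17
6 - 3 - 7 - 2 - 5: 8 + 1 + 2 + 1 = 12
6 - 8 - 2 - 5: 2 + 9 + 1 = 12
6 - 4 - 5: 5 + 3 = 8
The minimum is 8.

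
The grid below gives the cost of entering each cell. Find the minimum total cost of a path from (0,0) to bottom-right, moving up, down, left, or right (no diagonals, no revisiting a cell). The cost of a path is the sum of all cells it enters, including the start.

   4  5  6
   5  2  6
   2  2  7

One optimal route is r0c0 r0c1 r1c1 r2c1 r2c2.
Its cost is 4 + 5 + 2 + 2 + 7 = 20.

20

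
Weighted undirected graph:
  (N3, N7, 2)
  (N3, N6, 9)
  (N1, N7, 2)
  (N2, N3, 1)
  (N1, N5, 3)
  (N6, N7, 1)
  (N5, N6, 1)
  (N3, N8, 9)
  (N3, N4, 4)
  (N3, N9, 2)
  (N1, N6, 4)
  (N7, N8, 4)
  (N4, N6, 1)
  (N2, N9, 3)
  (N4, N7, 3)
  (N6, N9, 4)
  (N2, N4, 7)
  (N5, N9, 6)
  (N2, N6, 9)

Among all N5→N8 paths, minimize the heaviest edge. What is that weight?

4

Checking several routes:
N5-N1-N6-N9-N2-N3-N7-N8: max(3, 4, 4, 3, 1, 2, 4) = 4
N5-N1-N7-N8: max(3, 2, 4) = 4
N5-N1-N6-N9-N2-N3-N4-N7-N8: max(3, 4, 4, 3, 1, 4, 3, 4) = 4
Best route has worst link 4.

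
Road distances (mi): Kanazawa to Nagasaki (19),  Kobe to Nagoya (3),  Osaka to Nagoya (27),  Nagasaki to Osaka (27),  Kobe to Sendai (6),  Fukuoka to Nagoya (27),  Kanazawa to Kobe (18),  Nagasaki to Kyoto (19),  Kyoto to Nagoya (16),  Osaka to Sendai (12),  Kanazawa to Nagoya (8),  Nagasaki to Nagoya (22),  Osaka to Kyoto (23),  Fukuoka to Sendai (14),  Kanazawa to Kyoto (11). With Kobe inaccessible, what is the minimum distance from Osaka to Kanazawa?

Checking several routes:
Osaka-Nagasaki-Kanazawa: 27 + 19 = 46
Osaka-Nagoya-Kanazawa: 27 + 8 = 35
Osaka-Kyoto-Kanazawa: 23 + 11 = 34
Osaka-Kyoto-Nagoya-Kanazawa: 23 + 16 + 8 = 47
The minimum is 34 mi.

34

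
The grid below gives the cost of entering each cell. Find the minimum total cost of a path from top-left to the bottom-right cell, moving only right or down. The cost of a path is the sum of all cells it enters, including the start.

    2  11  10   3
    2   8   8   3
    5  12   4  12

Take [0,0] [1,0] [1,1] [1,2] [1,3] [2,3] for a total of 2 + 2 + 8 + 8 + 3 + 12 = 35.
For comparison, the top-then-right route costs 41.

35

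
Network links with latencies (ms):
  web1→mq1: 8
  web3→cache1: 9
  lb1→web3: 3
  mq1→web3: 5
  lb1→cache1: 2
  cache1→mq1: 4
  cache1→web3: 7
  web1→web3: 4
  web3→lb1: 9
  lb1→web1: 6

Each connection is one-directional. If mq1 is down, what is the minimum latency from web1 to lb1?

Candidate routes:
web1 → web3 → lb1: 4 + 9 = 13
Shortest: 13 ms.

13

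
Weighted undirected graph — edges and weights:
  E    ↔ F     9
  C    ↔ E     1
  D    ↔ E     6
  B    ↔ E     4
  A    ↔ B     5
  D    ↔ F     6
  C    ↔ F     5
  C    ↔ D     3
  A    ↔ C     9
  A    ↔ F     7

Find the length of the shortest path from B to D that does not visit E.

Some routes from B to D avoiding E:
B-A-C-D: 5 + 9 + 3 = 17
B-A-F-C-D: 5 + 7 + 5 + 3 = 20
B-A-F-D: 5 + 7 + 6 = 18
The minimum is 17.

17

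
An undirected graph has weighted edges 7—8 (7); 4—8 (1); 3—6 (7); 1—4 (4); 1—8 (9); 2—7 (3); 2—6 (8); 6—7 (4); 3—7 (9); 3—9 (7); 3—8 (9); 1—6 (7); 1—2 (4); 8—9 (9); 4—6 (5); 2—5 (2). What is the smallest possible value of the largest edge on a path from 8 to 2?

Comparing a few candidate routes:
8 - 4 - 1 - 2: max(1, 4, 4) = 4
8 - 7 - 6 - 1 - 2: max(7, 4, 7, 4) = 7
8 - 4 - 6 - 7 - 2: max(1, 5, 4, 3) = 5
8 - 7 - 2: max(7, 3) = 7
Smallest bottleneck: 4.

4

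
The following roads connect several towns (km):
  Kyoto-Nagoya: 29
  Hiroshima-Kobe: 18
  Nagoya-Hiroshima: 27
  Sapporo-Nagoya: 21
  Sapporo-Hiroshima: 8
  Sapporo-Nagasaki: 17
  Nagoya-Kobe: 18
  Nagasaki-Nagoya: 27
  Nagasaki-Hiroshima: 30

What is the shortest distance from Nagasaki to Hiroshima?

25

Comparing a few candidate routes:
Nagasaki→Nagoya→Hiroshima: 27 + 27 = 54
Nagasaki→Hiroshima: 30
Nagasaki→Sapporo→Hiroshima: 17 + 8 = 25
Best route has total 25 km.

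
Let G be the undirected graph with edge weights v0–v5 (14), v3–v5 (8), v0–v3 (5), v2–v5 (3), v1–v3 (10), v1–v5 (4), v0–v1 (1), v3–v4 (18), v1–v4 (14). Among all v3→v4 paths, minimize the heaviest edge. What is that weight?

Routes from v3 to v4:
v3-v4: max(18) = 18
v3-v5-v1-v4: max(8, 4, 14) = 14
v3-v0-v5-v1-v4: max(5, 14, 4, 14) = 14
v3-v0-v1-v4: max(5, 1, 14) = 14
v3-v1-v4: max(10, 14) = 14
v3-v5-v0-v1-v4: max(8, 14, 1, 14) = 14
Best route has worst link 14.

14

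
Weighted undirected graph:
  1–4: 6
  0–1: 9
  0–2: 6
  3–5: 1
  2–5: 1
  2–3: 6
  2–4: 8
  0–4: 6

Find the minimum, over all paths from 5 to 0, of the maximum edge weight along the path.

Checking several routes:
5-3-2-4-0: max(1, 6, 8, 6) = 8
5-2-0: max(1, 6) = 6
5-2-4-0: max(1, 8, 6) = 8
5-3-2-0: max(1, 6, 6) = 6
5-3-2-4-1-0: max(1, 6, 8, 6, 9) = 9
Smallest bottleneck: 6.

6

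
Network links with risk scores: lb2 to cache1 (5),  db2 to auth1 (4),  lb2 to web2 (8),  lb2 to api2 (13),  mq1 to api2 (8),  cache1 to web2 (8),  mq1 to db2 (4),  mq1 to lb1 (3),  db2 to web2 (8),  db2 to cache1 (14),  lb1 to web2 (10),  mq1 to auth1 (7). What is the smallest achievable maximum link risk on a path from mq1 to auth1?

4

Checking several routes:
mq1 → lb1 → web2 → db2 → auth1: max(3, 10, 8, 4) = 10
mq1 → auth1: max(7) = 7
mq1 → api2 → lb2 → web2 → db2 → auth1: max(8, 13, 8, 8, 4) = 13
mq1 → api2 → lb2 → cache1 → web2 → db2 → auth1: max(8, 13, 5, 8, 8, 4) = 13
mq1 → db2 → auth1: max(4, 4) = 4
Smallest bottleneck: 4.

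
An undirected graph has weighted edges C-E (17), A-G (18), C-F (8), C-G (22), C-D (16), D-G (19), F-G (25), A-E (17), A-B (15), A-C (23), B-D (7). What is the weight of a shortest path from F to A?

31

Some routes from F to A:
F - C - A: 8 + 23 = 31
F - G - A: 25 + 18 = 43
F - C - D - B - A: 8 + 16 + 7 + 15 = 46
F - C - G - A: 8 + 22 + 18 = 48
F - C - E - A: 8 + 17 + 17 = 42
The minimum is 31.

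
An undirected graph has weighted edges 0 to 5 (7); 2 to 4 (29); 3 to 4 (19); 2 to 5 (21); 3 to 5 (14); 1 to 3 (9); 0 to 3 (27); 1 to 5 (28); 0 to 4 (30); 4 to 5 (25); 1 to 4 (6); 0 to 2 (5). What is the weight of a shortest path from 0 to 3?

21

Comparing a few candidate routes:
0→2→5→3: 5 + 21 + 14 = 40
0→3: 27
0→4→1→3: 30 + 6 + 9 = 45
0→5→1→3: 7 + 28 + 9 = 44
0→5→3: 7 + 14 = 21
Shortest: 21.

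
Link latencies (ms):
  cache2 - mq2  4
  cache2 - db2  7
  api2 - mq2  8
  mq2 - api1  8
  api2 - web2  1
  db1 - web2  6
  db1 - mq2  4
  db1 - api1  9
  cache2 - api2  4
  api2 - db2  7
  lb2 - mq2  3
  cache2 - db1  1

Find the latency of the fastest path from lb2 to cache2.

Comparing a few candidate routes:
lb2 → mq2 → api2 → cache2: 3 + 8 + 4 = 15
lb2 → mq2 → cache2: 3 + 4 = 7
lb2 → mq2 → db1 → cache2: 3 + 4 + 1 = 8
lb2 → mq2 → api2 → web2 → db1 → cache2: 3 + 8 + 1 + 6 + 1 = 19
lb2 → mq2 → api1 → db1 → cache2: 3 + 8 + 9 + 1 = 21
lb2 → mq2 → db1 → web2 → api2 → cache2: 3 + 4 + 6 + 1 + 4 = 18
The minimum is 7 ms.

7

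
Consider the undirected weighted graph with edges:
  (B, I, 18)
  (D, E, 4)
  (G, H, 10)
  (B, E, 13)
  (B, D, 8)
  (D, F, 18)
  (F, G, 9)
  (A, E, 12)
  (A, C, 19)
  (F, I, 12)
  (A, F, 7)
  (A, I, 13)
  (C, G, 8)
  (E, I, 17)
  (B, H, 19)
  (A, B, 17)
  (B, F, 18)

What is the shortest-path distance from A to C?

19

A few of the A→C routes:
A→I→F→G→C: 13 + 12 + 9 + 8 = 42
A→E→D→F→G→C: 12 + 4 + 18 + 9 + 8 = 51
A→F→G→C: 7 + 9 + 8 = 24
A→C: 19
Best route has total 19.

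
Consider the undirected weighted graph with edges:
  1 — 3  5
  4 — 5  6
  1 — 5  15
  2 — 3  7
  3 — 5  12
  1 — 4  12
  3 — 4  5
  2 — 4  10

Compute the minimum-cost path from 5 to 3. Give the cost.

11

A few of the 5→3 routes:
5 -> 3: 12
5 -> 4 -> 3: 6 + 5 = 11
5 -> 1 -> 3: 15 + 5 = 20
Best route has total 11.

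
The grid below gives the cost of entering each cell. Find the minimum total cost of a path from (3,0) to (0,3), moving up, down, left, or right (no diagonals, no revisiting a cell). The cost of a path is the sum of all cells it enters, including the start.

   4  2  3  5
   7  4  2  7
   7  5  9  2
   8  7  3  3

34

Cheapest: (3,0) (2,0) (2,1) (1,1) (0,1) (0,2) (0,3)
  8 + 7 + 5 + 4 + 2 + 3 + 5 = 34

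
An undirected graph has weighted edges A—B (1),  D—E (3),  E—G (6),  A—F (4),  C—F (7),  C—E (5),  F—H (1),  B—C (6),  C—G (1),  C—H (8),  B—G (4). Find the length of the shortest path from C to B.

A few of the C→B routes:
C - F - A - B: 7 + 4 + 1 = 12
C - G - B: 1 + 4 = 5
C - B: 6
The minimum is 5.

5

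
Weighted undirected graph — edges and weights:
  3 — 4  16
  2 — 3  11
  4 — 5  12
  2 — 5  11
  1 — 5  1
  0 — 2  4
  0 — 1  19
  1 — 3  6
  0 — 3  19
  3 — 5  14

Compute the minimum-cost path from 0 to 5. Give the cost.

15

A few of the 0→5 routes:
0 - 2 - 3 - 1 - 5: 4 + 11 + 6 + 1 = 22
0 - 1 - 5: 19 + 1 = 20
0 - 2 - 5: 4 + 11 = 15
0 - 3 - 1 - 5: 19 + 6 + 1 = 26
The minimum is 15.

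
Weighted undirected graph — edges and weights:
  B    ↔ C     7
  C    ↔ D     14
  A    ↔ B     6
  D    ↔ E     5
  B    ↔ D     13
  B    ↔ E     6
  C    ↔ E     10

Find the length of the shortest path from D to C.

14

Paths from D to C:
D-B-C: 13 + 7 = 20
D-E-C: 5 + 10 = 15
D-E-B-C: 5 + 6 + 7 = 18
D-B-E-C: 13 + 6 + 10 = 29
D-C: 14
The minimum is 14.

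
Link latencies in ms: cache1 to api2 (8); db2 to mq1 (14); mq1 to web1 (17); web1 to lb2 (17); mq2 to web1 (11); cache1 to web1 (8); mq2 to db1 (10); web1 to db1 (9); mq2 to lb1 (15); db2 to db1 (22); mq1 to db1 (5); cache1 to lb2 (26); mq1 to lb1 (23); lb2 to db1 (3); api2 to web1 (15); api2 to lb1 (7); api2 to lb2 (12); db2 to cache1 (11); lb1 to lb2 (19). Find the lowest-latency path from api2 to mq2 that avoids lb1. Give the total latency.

25

Comparing a few candidate routes:
api2 -> cache1 -> web1 -> db1 -> mq2: 8 + 8 + 9 + 10 = 35
api2 -> lb2 -> db1 -> web1 -> mq2: 12 + 3 + 9 + 11 = 35
api2 -> lb2 -> db1 -> mq2: 12 + 3 + 10 = 25
api2 -> web1 -> db1 -> mq2: 15 + 9 + 10 = 34
api2 -> cache1 -> web1 -> mq2: 8 + 8 + 11 = 27
api2 -> web1 -> mq2: 15 + 11 = 26
Best route has total 25 ms.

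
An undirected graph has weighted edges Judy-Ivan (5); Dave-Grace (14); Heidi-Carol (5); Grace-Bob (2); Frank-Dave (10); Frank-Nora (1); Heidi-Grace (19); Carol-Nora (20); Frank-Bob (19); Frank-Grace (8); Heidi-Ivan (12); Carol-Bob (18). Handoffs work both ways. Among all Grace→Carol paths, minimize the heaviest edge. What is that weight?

18

Some routes from Grace to Carol:
Grace-Heidi-Carol: max(19, 5) = 19
Grace-Bob-Carol: max(2, 18) = 18
Grace-Dave-Frank-Bob-Carol: max(14, 10, 19, 18) = 19
Grace-Frank-Bob-Carol: max(8, 19, 18) = 19
Grace-Dave-Frank-Nora-Carol: max(14, 10, 1, 20) = 20
Best route has worst link 18.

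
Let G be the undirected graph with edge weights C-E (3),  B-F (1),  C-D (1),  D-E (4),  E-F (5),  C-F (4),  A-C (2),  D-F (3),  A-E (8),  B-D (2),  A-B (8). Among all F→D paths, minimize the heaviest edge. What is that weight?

2

Some routes from F to D:
F → C → E → D: max(4, 3, 4) = 4
F → E → C → D: max(5, 3, 1) = 5
F → C → D: max(4, 1) = 4
F → B → D: max(1, 2) = 2
F → D: max(3) = 3
The minimum achievable maximum is 2.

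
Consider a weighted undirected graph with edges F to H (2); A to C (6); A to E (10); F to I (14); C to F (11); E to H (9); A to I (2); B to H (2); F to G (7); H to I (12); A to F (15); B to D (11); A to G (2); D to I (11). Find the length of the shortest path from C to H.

13

Comparing a few candidate routes:
C → A → F → H: 6 + 15 + 2 = 23
C → A → G → F → H: 6 + 2 + 7 + 2 = 17
C → A → I → H: 6 + 2 + 12 = 20
C → F → H: 11 + 2 = 13
Best route has total 13.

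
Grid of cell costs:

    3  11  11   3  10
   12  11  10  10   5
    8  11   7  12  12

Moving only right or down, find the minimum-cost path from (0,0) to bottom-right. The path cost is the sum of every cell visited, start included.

55

Path (0,0) → (0,1) → (0,2) → (0,3) → (0,4) → (1,4) → (2,4): 3 + 11 + 11 + 3 + 10 + 5 + 12 = 55.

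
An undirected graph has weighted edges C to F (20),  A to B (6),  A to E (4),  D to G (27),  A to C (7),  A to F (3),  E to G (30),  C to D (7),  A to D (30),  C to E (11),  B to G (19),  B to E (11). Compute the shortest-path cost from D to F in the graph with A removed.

Paths from D to F avoiding A:
D-G-E-C-F: 27 + 30 + 11 + 20 = 88
D-G-B-E-C-F: 27 + 19 + 11 + 11 + 20 = 88
D-C-F: 7 + 20 = 27
Best route has total 27.

27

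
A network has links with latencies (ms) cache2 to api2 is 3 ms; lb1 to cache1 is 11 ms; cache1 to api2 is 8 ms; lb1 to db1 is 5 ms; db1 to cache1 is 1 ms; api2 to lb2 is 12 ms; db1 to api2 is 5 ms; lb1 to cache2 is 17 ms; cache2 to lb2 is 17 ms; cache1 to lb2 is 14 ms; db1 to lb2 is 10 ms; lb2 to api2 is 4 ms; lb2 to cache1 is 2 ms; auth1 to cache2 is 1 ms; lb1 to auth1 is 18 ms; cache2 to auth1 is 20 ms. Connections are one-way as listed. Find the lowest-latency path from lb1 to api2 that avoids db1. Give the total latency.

Some routes from lb1 to api2 avoiding db1:
lb1 → cache2 → api2: 17 + 3 = 20
lb1 → cache1 → api2: 11 + 8 = 19
lb1 → auth1 → cache2 → api2: 18 + 1 + 3 = 22
lb1 → cache1 → lb2 → api2: 11 + 14 + 4 = 29
Best route has total 19 ms.

19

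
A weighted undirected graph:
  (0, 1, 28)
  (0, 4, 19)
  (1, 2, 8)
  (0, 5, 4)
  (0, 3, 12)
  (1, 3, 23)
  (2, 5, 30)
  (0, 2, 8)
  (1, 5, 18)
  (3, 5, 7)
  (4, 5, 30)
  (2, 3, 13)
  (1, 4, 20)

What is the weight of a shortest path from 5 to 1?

Comparing a few candidate routes:
5 - 1: 18
5 - 3 - 2 - 1: 7 + 13 + 8 = 28
5 - 0 - 2 - 1: 4 + 8 + 8 = 20
Best route has total 18.

18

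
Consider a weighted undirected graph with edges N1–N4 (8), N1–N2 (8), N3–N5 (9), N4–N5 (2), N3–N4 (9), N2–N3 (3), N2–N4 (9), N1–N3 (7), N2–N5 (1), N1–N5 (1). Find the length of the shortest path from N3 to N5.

Checking several routes:
N3→N4→N5: 9 + 2 = 11
N3→N1→N5: 7 + 1 = 8
N3→N2→N5: 3 + 1 = 4
N3→N5: 9
Best route has total 4.

4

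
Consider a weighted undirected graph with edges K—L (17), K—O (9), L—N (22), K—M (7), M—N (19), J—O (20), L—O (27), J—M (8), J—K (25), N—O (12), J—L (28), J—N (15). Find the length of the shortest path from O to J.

20

A few of the O→J routes:
O - K - M - J: 9 + 7 + 8 = 24
O - N - M - J: 12 + 19 + 8 = 39
O - N - J: 12 + 15 = 27
O - K - J: 9 + 25 = 34
O - J: 20
O - K - M - N - J: 9 + 7 + 19 + 15 = 50
The minimum is 20.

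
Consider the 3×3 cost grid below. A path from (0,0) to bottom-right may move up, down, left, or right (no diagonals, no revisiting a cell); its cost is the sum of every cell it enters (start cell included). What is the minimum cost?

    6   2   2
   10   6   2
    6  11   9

Take r0c0 → r0c1 → r0c2 → r1c2 → r2c2 for a total of 6 + 2 + 2 + 2 + 9 = 21.

21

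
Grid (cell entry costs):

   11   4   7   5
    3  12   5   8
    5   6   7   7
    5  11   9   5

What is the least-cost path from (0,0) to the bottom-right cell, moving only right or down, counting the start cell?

Cheapest: (0,0) → (1,0) → (2,0) → (2,1) → (2,2) → (2,3) → (3,3)
  11 + 3 + 5 + 6 + 7 + 7 + 5 = 44
(Top row then right column would cost 47.)

44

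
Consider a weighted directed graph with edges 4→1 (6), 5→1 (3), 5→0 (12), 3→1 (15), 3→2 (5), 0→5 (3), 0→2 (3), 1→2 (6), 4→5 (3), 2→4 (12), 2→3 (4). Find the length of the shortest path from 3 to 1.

Candidate routes:
3→2→4→1: 5 + 12 + 6 = 23
3→1: 15
3→2→4→5→1: 5 + 12 + 3 + 3 = 23
Best route has total 15.

15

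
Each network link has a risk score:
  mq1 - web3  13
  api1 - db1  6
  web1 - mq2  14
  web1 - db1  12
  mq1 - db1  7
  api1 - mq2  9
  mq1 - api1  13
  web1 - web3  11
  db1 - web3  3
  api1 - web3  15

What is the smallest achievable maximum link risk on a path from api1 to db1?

6

A few of the api1→db1 routes:
api1→mq1→web3→web1→db1: max(13, 13, 11, 12) = 13
api1→mq2→web1→web3→db1: max(9, 14, 11, 3) = 14
api1→db1: max(6) = 6
api1→mq1→db1: max(13, 7) = 13
api1→mq2→web1→web3→mq1→db1: max(9, 14, 11, 13, 7) = 14
api1→mq1→web3→db1: max(13, 13, 3) = 13
The minimum achievable maximum is 6.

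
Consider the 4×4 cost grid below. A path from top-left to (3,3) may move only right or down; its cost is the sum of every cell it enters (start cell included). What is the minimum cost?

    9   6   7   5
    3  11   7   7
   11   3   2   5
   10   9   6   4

Cheapest: r0c0 r1c0 r1c1 r2c1 r2c2 r2c3 r3c3
  9 + 3 + 11 + 3 + 2 + 5 + 4 = 37

37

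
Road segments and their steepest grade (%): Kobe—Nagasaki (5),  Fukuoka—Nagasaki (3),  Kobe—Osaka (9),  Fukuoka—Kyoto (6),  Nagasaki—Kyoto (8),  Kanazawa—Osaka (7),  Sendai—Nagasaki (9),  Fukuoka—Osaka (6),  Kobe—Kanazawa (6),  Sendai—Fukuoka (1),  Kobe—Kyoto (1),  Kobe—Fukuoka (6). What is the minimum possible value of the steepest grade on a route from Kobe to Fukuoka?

5

Some routes from Kobe to Fukuoka:
Kobe→Fukuoka: max(6) = 6
Kobe→Kyoto→Fukuoka: max(1, 6) = 6
Kobe→Nagasaki→Fukuoka: max(5, 3) = 5
The minimum achievable maximum is 5%.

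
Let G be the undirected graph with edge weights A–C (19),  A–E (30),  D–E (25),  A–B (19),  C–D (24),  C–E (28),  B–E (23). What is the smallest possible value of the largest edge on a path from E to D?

A few of the E→D routes:
E -> C -> D: max(28, 24) = 28
E -> D: max(25) = 25
E -> B -> A -> C -> D: max(23, 19, 19, 24) = 24
The minimum achievable maximum is 24.

24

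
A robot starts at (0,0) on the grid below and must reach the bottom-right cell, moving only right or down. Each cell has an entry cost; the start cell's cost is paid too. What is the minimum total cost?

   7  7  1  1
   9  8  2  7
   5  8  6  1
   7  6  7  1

Take (0,0)→(0,1)→(0,2)→(0,3)→(1,3)→(2,3)→(3,3) for a total of 7 + 7 + 1 + 1 + 7 + 1 + 1 = 25.

25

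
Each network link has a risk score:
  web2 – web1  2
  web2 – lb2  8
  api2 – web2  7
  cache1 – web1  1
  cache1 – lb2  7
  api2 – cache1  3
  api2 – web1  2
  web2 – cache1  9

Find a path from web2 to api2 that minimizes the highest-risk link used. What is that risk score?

2

Some routes from web2 to api2:
web2 -> web1 -> cache1 -> api2: max(2, 1, 3) = 3
web2 -> lb2 -> cache1 -> web1 -> api2: max(8, 7, 1, 2) = 8
web2 -> lb2 -> cache1 -> api2: max(8, 7, 3) = 8
web2 -> web1 -> api2: max(2, 2) = 2
web2 -> api2: max(7) = 7
The minimum achievable maximum is 2.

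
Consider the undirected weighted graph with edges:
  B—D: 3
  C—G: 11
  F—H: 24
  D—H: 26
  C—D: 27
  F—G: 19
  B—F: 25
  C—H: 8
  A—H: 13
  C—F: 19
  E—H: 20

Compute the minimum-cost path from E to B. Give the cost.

Some routes from E to B:
E -> H -> D -> B: 20 + 26 + 3 = 49
E -> H -> F -> B: 20 + 24 + 25 = 69
E -> H -> C -> D -> B: 20 + 8 + 27 + 3 = 58
Best route has total 49.

49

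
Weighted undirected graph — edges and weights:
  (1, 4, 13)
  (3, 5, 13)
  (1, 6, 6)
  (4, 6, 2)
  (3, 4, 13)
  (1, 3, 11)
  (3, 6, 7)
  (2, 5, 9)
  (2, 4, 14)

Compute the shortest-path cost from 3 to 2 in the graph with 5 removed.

23

Checking several routes:
3 - 1 - 6 - 4 - 2: 11 + 6 + 2 + 14 = 33
3 - 6 - 4 - 2: 7 + 2 + 14 = 23
3 - 4 - 2: 13 + 14 = 27
The minimum is 23.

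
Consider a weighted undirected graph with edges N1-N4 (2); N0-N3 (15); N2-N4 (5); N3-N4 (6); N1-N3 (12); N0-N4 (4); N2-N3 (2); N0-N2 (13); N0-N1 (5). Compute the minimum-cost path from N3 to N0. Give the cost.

10

A few of the N3→N0 routes:
N3 - N2 - N4 - N1 - N0: 2 + 5 + 2 + 5 = 14
N3 - N4 - N1 - N0: 6 + 2 + 5 = 13
N3 - N4 - N0: 6 + 4 = 10
N3 - N2 - N0: 2 + 13 = 15
N3 - N2 - N4 - N0: 2 + 5 + 4 = 11
Best route has total 10.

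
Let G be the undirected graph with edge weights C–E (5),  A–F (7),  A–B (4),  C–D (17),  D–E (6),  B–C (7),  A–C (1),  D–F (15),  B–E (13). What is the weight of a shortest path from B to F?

11

Comparing a few candidate routes:
B -> E -> C -> A -> F: 13 + 5 + 1 + 7 = 26
B -> C -> A -> F: 7 + 1 + 7 = 15
B -> A -> F: 4 + 7 = 11
B -> C -> E -> D -> F: 7 + 5 + 6 + 15 = 33
B -> E -> D -> F: 13 + 6 + 15 = 34
B -> A -> C -> E -> D -> F: 4 + 1 + 5 + 6 + 15 = 31
The minimum is 11.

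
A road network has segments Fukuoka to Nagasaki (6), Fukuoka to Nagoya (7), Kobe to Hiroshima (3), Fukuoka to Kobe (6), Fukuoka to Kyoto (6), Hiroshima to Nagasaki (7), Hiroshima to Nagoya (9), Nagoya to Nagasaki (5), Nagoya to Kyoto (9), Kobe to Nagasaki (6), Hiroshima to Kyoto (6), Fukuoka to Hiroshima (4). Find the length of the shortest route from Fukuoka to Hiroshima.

Checking several routes:
Fukuoka-Kyoto-Hiroshima: 6 + 6 = 12
Fukuoka-Hiroshima: 4
Fukuoka-Nagasaki-Kobe-Hiroshima: 6 + 6 + 3 = 15
Fukuoka-Kobe-Hiroshima: 6 + 3 = 9
Fukuoka-Nagasaki-Hiroshima: 6 + 7 = 13
The minimum is 4.

4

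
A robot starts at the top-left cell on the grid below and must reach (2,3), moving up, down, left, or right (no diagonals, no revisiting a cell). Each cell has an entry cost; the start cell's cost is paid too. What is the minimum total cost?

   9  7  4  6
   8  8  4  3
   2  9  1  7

Best path: r0c0 r0c1 r0c2 r1c2 r2c2 r2c3
Cost: 9 + 7 + 4 + 4 + 1 + 7 = 32

32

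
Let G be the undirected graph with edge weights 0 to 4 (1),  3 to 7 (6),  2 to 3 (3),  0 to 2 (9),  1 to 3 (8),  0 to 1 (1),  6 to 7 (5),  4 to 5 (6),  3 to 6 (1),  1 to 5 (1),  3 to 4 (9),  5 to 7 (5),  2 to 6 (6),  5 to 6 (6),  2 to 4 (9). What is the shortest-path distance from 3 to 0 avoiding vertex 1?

10

Checking several routes:
3 -> 6 -> 2 -> 4 -> 0: 1 + 6 + 9 + 1 = 17
3 -> 2 -> 0: 3 + 9 = 12
3 -> 6 -> 5 -> 4 -> 0: 1 + 6 + 6 + 1 = 14
3 -> 6 -> 2 -> 0: 1 + 6 + 9 = 16
3 -> 2 -> 4 -> 0: 3 + 9 + 1 = 13
3 -> 4 -> 0: 9 + 1 = 10
Best route has total 10.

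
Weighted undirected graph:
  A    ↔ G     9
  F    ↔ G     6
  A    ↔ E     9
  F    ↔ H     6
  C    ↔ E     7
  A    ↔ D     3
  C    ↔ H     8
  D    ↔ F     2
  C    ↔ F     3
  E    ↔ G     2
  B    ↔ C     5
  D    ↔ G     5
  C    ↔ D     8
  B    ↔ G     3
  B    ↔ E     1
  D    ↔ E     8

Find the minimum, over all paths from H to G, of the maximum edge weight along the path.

6

Some routes from H to G:
H - F - C - B - G: max(6, 3, 5, 3) = 6
H - F - G: max(6, 6) = 6
H - F - D - G: max(6, 2, 5) = 6
H - F - C - B - E - G: max(6, 3, 5, 1, 2) = 6
The minimum achievable maximum is 6.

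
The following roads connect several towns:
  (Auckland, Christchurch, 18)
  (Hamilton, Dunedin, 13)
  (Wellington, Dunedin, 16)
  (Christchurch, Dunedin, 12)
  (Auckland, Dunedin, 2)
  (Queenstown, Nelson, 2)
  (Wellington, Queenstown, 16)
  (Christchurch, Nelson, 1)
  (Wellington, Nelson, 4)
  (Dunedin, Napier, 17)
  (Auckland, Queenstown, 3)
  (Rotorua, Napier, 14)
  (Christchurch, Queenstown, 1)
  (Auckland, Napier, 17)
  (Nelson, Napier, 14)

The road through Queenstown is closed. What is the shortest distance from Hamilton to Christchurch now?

25

Comparing a few candidate routes:
Hamilton - Dunedin - Christchurch: 13 + 12 = 25
Hamilton - Dunedin - Napier - Nelson - Christchurch: 13 + 17 + 14 + 1 = 45
Hamilton - Dunedin - Auckland - Christchurch: 13 + 2 + 18 = 33
Hamilton - Dunedin - Wellington - Nelson - Christchurch: 13 + 16 + 4 + 1 = 34
Hamilton - Dunedin - Auckland - Napier - Nelson - Christchurch: 13 + 2 + 17 + 14 + 1 = 47
Shortest: 25.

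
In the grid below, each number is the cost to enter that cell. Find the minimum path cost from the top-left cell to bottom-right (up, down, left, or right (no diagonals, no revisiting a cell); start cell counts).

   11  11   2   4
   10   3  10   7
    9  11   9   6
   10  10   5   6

47

Best path: [0,0] [0,1] [0,2] [0,3] [1,3] [2,3] [3,3]
Cost: 11 + 11 + 2 + 4 + 7 + 6 + 6 = 47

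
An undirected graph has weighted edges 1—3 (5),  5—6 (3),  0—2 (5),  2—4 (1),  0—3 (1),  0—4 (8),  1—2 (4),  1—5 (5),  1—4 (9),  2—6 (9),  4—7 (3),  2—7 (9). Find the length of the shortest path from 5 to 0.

11

A few of the 5→0 routes:
5 -> 1 -> 2 -> 0: 5 + 4 + 5 = 14
5 -> 1 -> 3 -> 0: 5 + 5 + 1 = 11
5 -> 1 -> 2 -> 4 -> 0: 5 + 4 + 1 + 8 = 18
5 -> 6 -> 2 -> 0: 3 + 9 + 5 = 17
Shortest: 11.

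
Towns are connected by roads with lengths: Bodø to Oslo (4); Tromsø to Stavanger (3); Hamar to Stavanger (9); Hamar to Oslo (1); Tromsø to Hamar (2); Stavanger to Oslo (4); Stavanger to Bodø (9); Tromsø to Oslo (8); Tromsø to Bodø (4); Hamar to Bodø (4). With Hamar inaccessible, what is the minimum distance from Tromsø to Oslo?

Checking several routes:
Tromsø → Oslo: 8
Tromsø → Bodø → Oslo: 4 + 4 = 8
Tromsø → Stavanger → Oslo: 3 + 4 = 7
Shortest: 7.

7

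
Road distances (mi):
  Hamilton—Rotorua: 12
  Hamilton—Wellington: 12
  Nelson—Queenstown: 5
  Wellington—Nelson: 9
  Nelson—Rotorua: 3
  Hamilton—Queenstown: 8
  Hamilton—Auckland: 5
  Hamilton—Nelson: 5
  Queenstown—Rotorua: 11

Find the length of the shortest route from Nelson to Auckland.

10

Some routes from Nelson to Auckland:
Nelson -> Hamilton -> Auckland: 5 + 5 = 10
Nelson -> Queenstown -> Hamilton -> Auckland: 5 + 8 + 5 = 18
Nelson -> Rotorua -> Hamilton -> Auckland: 3 + 12 + 5 = 20
Nelson -> Wellington -> Hamilton -> Auckland: 9 + 12 + 5 = 26
Shortest: 10 mi.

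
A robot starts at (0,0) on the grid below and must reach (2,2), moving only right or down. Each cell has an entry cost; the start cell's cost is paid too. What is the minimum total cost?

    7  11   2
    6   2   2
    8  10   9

26

Take [0,0] → [1,0] → [1,1] → [1,2] → [2,2] for a total of 7 + 6 + 2 + 2 + 9 = 26.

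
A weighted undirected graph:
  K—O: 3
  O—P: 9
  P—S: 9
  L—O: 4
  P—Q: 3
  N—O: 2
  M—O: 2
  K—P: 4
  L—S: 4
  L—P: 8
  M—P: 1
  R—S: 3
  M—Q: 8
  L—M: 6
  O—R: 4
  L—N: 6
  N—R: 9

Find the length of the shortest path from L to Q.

10

Comparing a few candidate routes:
L - M - Q: 6 + 8 = 14
L - N - O - M - P - Q: 6 + 2 + 2 + 1 + 3 = 14
L - O - M - P - Q: 4 + 2 + 1 + 3 = 10
L - P - Q: 8 + 3 = 11
L - M - P - Q: 6 + 1 + 3 = 10
L - O - M - Q: 4 + 2 + 8 = 14
Shortest: 10.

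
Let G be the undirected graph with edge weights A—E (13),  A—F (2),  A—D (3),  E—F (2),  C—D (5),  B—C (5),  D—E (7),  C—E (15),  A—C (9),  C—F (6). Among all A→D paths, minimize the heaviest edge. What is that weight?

3

Checking several routes:
A -> F -> C -> D: max(2, 6, 5) = 6
A -> D: max(3) = 3
A -> F -> E -> D: max(2, 2, 7) = 7
Smallest bottleneck: 3.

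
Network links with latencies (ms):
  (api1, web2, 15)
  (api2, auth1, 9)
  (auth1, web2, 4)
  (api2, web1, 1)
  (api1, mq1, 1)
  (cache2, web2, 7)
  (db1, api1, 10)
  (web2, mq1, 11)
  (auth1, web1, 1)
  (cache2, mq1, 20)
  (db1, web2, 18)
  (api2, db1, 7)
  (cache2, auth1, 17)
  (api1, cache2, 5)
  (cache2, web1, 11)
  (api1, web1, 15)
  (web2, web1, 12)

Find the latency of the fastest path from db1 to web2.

A few of the db1→web2 routes:
db1 - api1 - mq1 - web2: 10 + 1 + 11 = 22
db1 - web2: 18
db1 - api1 - cache2 - web2: 10 + 5 + 7 = 22
db1 - api2 - web1 - web2: 7 + 1 + 12 = 20
db1 - api2 - web1 - auth1 - web2: 7 + 1 + 1 + 4 = 13
db1 - api2 - auth1 - web2: 7 + 9 + 4 = 20
The minimum is 13 ms.

13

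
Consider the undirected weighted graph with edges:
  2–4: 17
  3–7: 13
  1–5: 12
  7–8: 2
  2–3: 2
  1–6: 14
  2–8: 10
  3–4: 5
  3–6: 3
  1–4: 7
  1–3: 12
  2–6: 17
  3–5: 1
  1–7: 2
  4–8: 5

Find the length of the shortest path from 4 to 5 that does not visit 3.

19

Some routes from 4 to 5 avoiding 3:
4 - 8 - 7 - 1 - 5: 5 + 2 + 2 + 12 = 21
4 - 1 - 5: 7 + 12 = 19
4 - 2 - 8 - 7 - 1 - 5: 17 + 10 + 2 + 2 + 12 = 43
The minimum is 19.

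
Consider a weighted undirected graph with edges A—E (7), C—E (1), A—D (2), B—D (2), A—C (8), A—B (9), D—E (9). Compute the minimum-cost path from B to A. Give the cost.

Routes from B to A:
B-D-E-A: 2 + 9 + 7 = 18
B-D-A: 2 + 2 = 4
B-A: 9
B-D-E-C-A: 2 + 9 + 1 + 8 = 20
Best route has total 4.

4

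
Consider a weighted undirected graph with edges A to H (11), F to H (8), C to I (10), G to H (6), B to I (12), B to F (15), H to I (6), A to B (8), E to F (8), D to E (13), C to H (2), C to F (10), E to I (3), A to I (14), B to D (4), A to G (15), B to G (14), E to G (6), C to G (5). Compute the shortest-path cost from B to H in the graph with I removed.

19

Some routes from B to H avoiding I:
B → G → C → H: 14 + 5 + 2 = 21
B → F → C → H: 15 + 10 + 2 = 27
B → F → H: 15 + 8 = 23
B → G → H: 14 + 6 = 20
B → A → H: 8 + 11 = 19
Best route has total 19.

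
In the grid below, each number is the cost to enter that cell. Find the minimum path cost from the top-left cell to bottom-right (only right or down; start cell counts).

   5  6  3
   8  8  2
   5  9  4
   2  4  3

23

Best path: [0,0]→[0,1]→[0,2]→[1,2]→[2,2]→[3,2]
Cost: 5 + 6 + 3 + 2 + 4 + 3 = 23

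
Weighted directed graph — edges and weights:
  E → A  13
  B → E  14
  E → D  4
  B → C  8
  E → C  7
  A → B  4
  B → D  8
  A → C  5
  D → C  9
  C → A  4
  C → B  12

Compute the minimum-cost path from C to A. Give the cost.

Paths from C to A:
C -> B -> E -> A: 12 + 14 + 13 = 39
C -> A: 4
The minimum is 4.

4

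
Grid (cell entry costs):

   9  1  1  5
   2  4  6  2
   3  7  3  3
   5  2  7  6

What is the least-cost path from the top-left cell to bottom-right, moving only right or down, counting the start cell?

Best path: [0,0] [0,1] [0,2] [0,3] [1,3] [2,3] [3,3]
Cost: 9 + 1 + 1 + 5 + 2 + 3 + 6 = 27

27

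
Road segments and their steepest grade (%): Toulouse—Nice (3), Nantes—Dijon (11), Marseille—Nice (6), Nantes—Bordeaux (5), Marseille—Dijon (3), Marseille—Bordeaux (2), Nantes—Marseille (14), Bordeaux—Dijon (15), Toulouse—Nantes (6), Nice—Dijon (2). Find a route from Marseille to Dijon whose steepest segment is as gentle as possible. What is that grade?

3

Comparing a few candidate routes:
Marseille -> Nantes -> Toulouse -> Nice -> Dijon: max(14, 6, 3, 2) = 14
Marseille -> Dijon: max(3) = 3
Marseille -> Nice -> Toulouse -> Nantes -> Dijon: max(6, 3, 6, 11) = 11
Marseille -> Nice -> Dijon: max(6, 2) = 6
Marseille -> Bordeaux -> Nantes -> Dijon: max(2, 5, 11) = 11
Marseille -> Bordeaux -> Nantes -> Toulouse -> Nice -> Dijon: max(2, 5, 6, 3, 2) = 6
The minimum achievable maximum is 3%.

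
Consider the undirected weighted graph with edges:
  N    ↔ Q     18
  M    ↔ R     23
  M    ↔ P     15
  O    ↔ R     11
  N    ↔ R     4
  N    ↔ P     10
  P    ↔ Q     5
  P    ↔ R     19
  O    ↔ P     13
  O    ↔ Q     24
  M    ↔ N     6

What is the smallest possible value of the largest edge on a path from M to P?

10

A few of the M→P routes:
M - P: max(15) = 15
M - N - Q - P: max(6, 18, 5) = 18
M - N - R - O - P: max(6, 4, 11, 13) = 13
M - N - R - P: max(6, 4, 19) = 19
M - N - P: max(6, 10) = 10
The minimum achievable maximum is 10.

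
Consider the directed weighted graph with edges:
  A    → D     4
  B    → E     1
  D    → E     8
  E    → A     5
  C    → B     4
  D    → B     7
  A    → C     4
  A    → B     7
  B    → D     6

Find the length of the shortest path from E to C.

Routes from E to C:
E -> A -> C: 5 + 4 = 9
Best route has total 9.

9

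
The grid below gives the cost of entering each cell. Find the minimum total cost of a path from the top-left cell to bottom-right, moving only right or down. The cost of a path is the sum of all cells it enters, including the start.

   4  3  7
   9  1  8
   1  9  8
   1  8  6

Cheapest: [0,0] [1,0] [2,0] [3,0] [3,1] [3,2]
  4 + 9 + 1 + 1 + 8 + 6 = 29
(Top row then right column would cost 36.)

29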